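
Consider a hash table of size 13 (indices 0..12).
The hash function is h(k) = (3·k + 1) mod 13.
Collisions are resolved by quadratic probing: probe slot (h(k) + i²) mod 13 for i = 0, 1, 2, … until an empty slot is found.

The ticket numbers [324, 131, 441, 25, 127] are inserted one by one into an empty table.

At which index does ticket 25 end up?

2

Insert 324: h=11, slot 11 empty -> index 11.
Insert 131: h=4, slot 4 empty -> index 4.
Insert 441: h=11, slot 11 occupied -> index 12.
Insert 25: h=11, slots 11,12 occupied -> index 2.
Insert 127: h=5, slot 5 empty -> index 5.
Table: [_, _, 25, _, 131, 127, _, _, _, _, _, 324, 441]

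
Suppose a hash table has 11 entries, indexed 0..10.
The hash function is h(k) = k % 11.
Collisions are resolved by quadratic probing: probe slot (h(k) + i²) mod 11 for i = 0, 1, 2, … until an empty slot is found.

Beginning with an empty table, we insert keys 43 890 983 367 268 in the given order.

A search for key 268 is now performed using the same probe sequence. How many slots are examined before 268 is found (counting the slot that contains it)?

43: h=10 → slot 10
890: h=10, probe 10,0 → slot 0
983: h=4 → slot 4
367: h=4, probe 4,5 → slot 5
268: h=4, probe 4,5,8 → slot 8
Table: [890, -, -, -, 983, 367, -, -, 268, -, 43]
Lookup 268: h=4, probe 4,5,8 → found at 8.

3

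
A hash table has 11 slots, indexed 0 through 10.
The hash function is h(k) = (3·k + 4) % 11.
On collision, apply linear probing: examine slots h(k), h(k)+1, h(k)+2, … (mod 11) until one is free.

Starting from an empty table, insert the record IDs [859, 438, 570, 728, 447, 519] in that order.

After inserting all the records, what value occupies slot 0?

728

Insert 859: h=7, slot 7 empty -> index 7.
Insert 438: h=9, slot 9 empty -> index 9.
Insert 570: h=9, slot 9 occupied -> index 10.
Insert 728: h=10, slot 10 occupied -> index 0.
Insert 447: h=3, slot 3 empty -> index 3.
Insert 519: h=10, slots 10,0 occupied -> index 1.
Table: [728, 519, ., 447, ., ., ., 859, ., 438, 570]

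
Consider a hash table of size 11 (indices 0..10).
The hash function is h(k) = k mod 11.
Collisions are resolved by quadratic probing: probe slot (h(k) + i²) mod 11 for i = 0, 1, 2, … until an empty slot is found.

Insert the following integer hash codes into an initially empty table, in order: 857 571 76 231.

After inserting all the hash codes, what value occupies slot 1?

857: h=10 -> slot 10
571: h=10, probe 10,0 -> slot 0
76: h=10, probe 10,0,3 -> slot 3
231: h=0, probe 0,1 -> slot 1
Table: [571, 231, —, 76, —, —, —, —, —, —, 857]

231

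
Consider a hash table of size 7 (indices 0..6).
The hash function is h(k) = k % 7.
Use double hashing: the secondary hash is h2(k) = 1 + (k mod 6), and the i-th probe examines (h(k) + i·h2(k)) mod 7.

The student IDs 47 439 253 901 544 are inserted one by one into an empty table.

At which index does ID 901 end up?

2

47 hashes to 5; slot 5 is free => place at 5.
439 hashes to 5, h2=2; 5 taken => place at 0.
253 hashes to 1; slot 1 is free => place at 1.
901 hashes to 5, h2=2; 5,0 taken => place at 2.
544 hashes to 5, h2=5; 5 taken => place at 3.
Table: [439, 253, 901, 544, ∅, 47, ∅]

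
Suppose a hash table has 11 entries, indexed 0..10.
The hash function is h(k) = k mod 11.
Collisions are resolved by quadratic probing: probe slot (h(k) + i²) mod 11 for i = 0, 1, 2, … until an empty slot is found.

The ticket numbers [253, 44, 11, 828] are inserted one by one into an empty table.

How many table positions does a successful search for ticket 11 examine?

253 hashes to 0; slot 0 is free → place at 0.
44 hashes to 0; 0 taken → place at 1.
11 hashes to 0; 0,1 taken → place at 4.
828 hashes to 3; slot 3 is free → place at 3.
Table: [253, 44, -, 828, 11, -, -, -, -, -, -]
Lookup 11: h=0, probe 0,1,4 → found at 4.

3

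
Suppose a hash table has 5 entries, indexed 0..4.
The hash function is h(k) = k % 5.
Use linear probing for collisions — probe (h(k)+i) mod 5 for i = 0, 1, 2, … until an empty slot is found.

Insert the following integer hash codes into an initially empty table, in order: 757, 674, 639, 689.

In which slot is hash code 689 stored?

757 hashes to 2; slot 2 is free -> place at 2.
674 hashes to 4; slot 4 is free -> place at 4.
639 hashes to 4; 4 taken -> place at 0.
689 hashes to 4; 4,0 taken -> place at 1.
Table: [639, 689, 757, ∅, 674]

1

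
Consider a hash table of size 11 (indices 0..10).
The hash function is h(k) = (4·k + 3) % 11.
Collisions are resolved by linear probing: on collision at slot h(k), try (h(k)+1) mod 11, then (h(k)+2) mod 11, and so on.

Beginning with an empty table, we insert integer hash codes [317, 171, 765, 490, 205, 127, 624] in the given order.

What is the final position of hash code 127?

10

317 hashes to 6; slot 6 is free → place at 6.
171 hashes to 5; slot 5 is free → place at 5.
765 hashes to 5; 5,6 taken → place at 7.
490 hashes to 5; 5,6,7 taken → place at 8.
205 hashes to 9; slot 9 is free → place at 9.
127 hashes to 5; 5,6,7,8,9 taken → place at 10.
624 hashes to 2; slot 2 is free → place at 2.
Table: [_, _, 624, _, _, 171, 317, 765, 490, 205, 127]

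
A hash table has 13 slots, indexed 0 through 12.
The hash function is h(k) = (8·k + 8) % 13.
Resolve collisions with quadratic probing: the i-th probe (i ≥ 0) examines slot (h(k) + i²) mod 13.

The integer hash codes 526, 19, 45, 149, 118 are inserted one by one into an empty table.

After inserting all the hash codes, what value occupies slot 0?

Insert 526: h=4, slot 4 empty => index 4.
Insert 19: h=4, slot 4 occupied => index 5.
Insert 45: h=4, slots 4,5 occupied => index 8.
Insert 149: h=4, slots 4,5,8 occupied => index 0.
Insert 118: h=3, slot 3 empty => index 3.
Table: [149, ∅, ∅, 118, 526, 19, ∅, ∅, 45, ∅, ∅, ∅, ∅]

149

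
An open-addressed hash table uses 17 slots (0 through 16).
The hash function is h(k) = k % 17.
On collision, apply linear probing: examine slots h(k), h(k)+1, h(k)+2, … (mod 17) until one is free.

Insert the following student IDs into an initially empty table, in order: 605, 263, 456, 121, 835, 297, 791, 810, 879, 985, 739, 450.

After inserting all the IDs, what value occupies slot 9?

297

Insert 605: h=10, slot 10 empty -> index 10.
Insert 263: h=8, slot 8 empty -> index 8.
Insert 456: h=14, slot 14 empty -> index 14.
Insert 121: h=2, slot 2 empty -> index 2.
Insert 835: h=2, slot 2 occupied -> index 3.
Insert 297: h=8, slot 8 occupied -> index 9.
Insert 791: h=9, slots 9,10 occupied -> index 11.
Insert 810: h=11, slot 11 occupied -> index 12.
Insert 879: h=12, slot 12 occupied -> index 13.
Insert 985: h=16, slot 16 empty -> index 16.
Insert 739: h=8, slots 8,9,10,11,12,13,14 occupied -> index 15.
Insert 450: h=8, slots 8,9,10,11,12,13,14,15,16 occupied -> index 0.
Table: [450, —, 121, 835, —, —, —, —, 263, 297, 605, 791, 810, 879, 456, 739, 985]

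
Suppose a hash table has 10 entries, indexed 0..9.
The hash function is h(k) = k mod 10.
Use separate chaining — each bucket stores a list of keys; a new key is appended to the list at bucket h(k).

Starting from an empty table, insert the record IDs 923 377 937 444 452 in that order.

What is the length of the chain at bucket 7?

Insert 923: h=3, bucket 3 empty → new chain.
Insert 377: h=7, bucket 7 empty → new chain.
Insert 937: h=7, bucket 7 nonempty → append to chain.
Insert 444: h=4, bucket 4 empty → new chain.
Insert 452: h=2, bucket 2 empty → new chain.
Final buckets:
0: .
1: .
2: 452
3: 923
4: 444
5: .
6: .
7: 377 -> 937
8: .
9: .

2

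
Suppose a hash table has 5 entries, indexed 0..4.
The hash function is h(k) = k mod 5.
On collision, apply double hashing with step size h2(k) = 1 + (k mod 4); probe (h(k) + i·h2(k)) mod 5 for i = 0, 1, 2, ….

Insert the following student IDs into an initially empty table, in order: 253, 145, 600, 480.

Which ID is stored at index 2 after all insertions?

480

253: h=3 => slot 3
145: h=0 => slot 0
600: h=0, h2=1, probe 0,1 => slot 1
480: h=0, h2=1, probe 0,1,2 => slot 2
Table: [145, 600, 480, 253, -]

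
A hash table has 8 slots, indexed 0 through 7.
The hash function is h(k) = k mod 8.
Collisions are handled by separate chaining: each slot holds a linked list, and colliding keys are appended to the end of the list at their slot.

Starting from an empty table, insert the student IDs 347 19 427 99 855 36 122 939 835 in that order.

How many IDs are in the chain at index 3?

Insert 347: h=3, bucket 3 empty -> new chain.
Insert 19: h=3, bucket 3 nonempty -> append to chain.
Insert 427: h=3, bucket 3 nonempty -> append to chain.
Insert 99: h=3, bucket 3 nonempty -> append to chain.
Insert 855: h=7, bucket 7 empty -> new chain.
Insert 36: h=4, bucket 4 empty -> new chain.
Insert 122: h=2, bucket 2 empty -> new chain.
Insert 939: h=3, bucket 3 nonempty -> append to chain.
Insert 835: h=3, bucket 3 nonempty -> append to chain.
Final buckets:
0: -
1: -
2: 122
3: 347 -> 19 -> 427 -> 99 -> 939 -> 835
4: 36
5: -
6: -
7: 855

6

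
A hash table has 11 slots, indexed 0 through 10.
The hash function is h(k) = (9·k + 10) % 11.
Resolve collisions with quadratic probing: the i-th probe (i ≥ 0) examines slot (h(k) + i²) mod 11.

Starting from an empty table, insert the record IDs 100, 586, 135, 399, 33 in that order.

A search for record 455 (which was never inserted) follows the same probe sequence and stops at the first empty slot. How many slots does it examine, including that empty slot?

2

100 hashes to 8; slot 8 is free → place at 8.
586 hashes to 4; slot 4 is free → place at 4.
135 hashes to 4; 4 taken → place at 5.
399 hashes to 4; 4,5,8 taken → place at 2.
33 hashes to 10; slot 10 is free → place at 10.
Table: [., ., 399, ., 586, 135, ., ., 100, ., 33]
Lookup 455: h=2, probe 2,3 → slot 3 empty, not found.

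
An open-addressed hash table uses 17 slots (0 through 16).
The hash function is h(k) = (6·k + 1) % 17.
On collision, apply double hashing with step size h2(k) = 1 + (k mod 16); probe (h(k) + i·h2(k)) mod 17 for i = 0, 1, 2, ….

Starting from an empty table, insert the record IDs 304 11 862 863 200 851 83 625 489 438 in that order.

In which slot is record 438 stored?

1

304 hashes to 6; slot 6 is free -> place at 6.
11 hashes to 16; slot 16 is free -> place at 16.
862 hashes to 5; slot 5 is free -> place at 5.
863 hashes to 11; slot 11 is free -> place at 11.
200 hashes to 11, h2=9; 11 taken -> place at 3.
851 hashes to 7; slot 7 is free -> place at 7.
83 hashes to 6, h2=4; 6 taken -> place at 10.
625 hashes to 11, h2=2; 11 taken -> place at 13.
489 hashes to 11, h2=10; 11 taken -> place at 4.
438 hashes to 11, h2=7; 11 taken -> place at 1.
Table: [∅, 438, ∅, 200, 489, 862, 304, 851, ∅, ∅, 83, 863, ∅, 625, ∅, ∅, 11]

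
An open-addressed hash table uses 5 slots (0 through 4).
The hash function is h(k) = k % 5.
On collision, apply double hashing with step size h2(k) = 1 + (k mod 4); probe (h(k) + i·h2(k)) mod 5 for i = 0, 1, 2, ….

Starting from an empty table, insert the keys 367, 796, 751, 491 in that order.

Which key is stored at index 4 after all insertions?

367 hashes to 2; slot 2 is free -> place at 2.
796 hashes to 1; slot 1 is free -> place at 1.
751 hashes to 1, h2=4; 1 taken -> place at 0.
491 hashes to 1, h2=4; 1,0 taken -> place at 4.
Table: [751, 796, 367, —, 491]

491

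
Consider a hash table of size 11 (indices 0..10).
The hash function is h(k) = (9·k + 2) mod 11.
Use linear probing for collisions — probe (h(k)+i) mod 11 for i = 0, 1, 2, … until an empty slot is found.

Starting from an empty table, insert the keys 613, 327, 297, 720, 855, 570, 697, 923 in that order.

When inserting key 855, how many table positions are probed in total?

613: h=8 => slot 8
327: h=8, probe 8,9 => slot 9
297: h=2 => slot 2
720: h=3 => slot 3
855: h=8, probe 8,9,10 => slot 10
570: h=6 => slot 6
697: h=5 => slot 5
923: h=4 => slot 4
Table: [∅, ∅, 297, 720, 923, 697, 570, ∅, 613, 327, 855]

3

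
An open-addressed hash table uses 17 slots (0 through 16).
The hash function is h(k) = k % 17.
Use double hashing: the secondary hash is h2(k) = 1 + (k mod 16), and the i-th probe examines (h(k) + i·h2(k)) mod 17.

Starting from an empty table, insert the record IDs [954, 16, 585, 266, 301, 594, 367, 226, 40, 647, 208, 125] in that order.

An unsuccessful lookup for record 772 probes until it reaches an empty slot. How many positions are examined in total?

3

954 hashes to 2; slot 2 is free → place at 2.
16 hashes to 16; slot 16 is free → place at 16.
585 hashes to 7; slot 7 is free → place at 7.
266 hashes to 11; slot 11 is free → place at 11.
301 hashes to 12; slot 12 is free → place at 12.
594 hashes to 16, h2=3; 16,2 taken → place at 5.
367 hashes to 10; slot 10 is free → place at 10.
226 hashes to 5, h2=3; 5 taken → place at 8.
40 hashes to 6; slot 6 is free → place at 6.
647 hashes to 1; slot 1 is free → place at 1.
208 hashes to 4; slot 4 is free → place at 4.
125 hashes to 6, h2=14; 6 taken → place at 3.
Table: [∅, 647, 954, 125, 208, 594, 40, 585, 226, ∅, 367, 266, 301, ∅, ∅, ∅, 16]
Lookup 772: h=7, h2=5, probe 7,12,0 → slot 0 empty, not found.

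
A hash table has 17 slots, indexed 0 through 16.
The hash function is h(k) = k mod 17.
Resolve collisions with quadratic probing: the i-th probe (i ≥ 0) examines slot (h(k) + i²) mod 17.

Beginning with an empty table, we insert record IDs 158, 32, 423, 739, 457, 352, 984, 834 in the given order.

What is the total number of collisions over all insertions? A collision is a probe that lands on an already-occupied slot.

158: h=5 => slot 5
32: h=15 => slot 15
423: h=15, probe 15,16 => slot 16
739: h=8 => slot 8
457: h=15, probe 15,16,2 => slot 2
352: h=12 => slot 12
984: h=15, probe 15,16,2,7 => slot 7
834: h=1 => slot 1
Table: [_, 834, 457, _, _, 158, _, 984, 739, _, _, _, 352, _, _, 32, 423]

6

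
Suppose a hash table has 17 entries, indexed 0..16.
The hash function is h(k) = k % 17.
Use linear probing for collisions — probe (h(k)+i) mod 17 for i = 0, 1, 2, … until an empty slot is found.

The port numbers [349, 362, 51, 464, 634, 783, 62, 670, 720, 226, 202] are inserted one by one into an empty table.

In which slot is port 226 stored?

349 hashes to 9; slot 9 is free => place at 9.
362 hashes to 5; slot 5 is free => place at 5.
51 hashes to 0; slot 0 is free => place at 0.
464 hashes to 5; 5 taken => place at 6.
634 hashes to 5; 5,6 taken => place at 7.
783 hashes to 1; slot 1 is free => place at 1.
62 hashes to 11; slot 11 is free => place at 11.
670 hashes to 7; 7 taken => place at 8.
720 hashes to 6; 6,7,8,9 taken => place at 10.
226 hashes to 5; 5,6,7,8,9,10,11 taken => place at 12.
202 hashes to 15; slot 15 is free => place at 15.
Table: [51, 783, -, -, -, 362, 464, 634, 670, 349, 720, 62, 226, -, -, 202, -]

12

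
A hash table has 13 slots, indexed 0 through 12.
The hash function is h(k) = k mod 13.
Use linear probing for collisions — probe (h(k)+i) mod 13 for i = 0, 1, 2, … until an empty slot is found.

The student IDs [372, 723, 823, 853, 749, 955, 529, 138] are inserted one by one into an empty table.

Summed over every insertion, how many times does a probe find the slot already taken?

14

372 hashes to 8; slot 8 is free -> place at 8.
723 hashes to 8; 8 taken -> place at 9.
823 hashes to 4; slot 4 is free -> place at 4.
853 hashes to 8; 8,9 taken -> place at 10.
749 hashes to 8; 8,9,10 taken -> place at 11.
955 hashes to 6; slot 6 is free -> place at 6.
529 hashes to 9; 9,10,11 taken -> place at 12.
138 hashes to 8; 8,9,10,11,12 taken -> place at 0.
Table: [138, _, _, _, 823, _, 955, _, 372, 723, 853, 749, 529]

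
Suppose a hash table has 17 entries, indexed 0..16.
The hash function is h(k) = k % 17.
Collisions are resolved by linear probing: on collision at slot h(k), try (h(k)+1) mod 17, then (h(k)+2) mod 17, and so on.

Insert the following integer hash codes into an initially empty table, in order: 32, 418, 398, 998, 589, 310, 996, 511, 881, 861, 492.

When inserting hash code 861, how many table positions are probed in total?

Insert 32: h=15, slot 15 empty -> index 15.
Insert 418: h=10, slot 10 empty -> index 10.
Insert 398: h=7, slot 7 empty -> index 7.
Insert 998: h=12, slot 12 empty -> index 12.
Insert 589: h=11, slot 11 empty -> index 11.
Insert 310: h=4, slot 4 empty -> index 4.
Insert 996: h=10, slots 10,11,12 occupied -> index 13.
Insert 511: h=1, slot 1 empty -> index 1.
Insert 881: h=14, slot 14 empty -> index 14.
Insert 861: h=11, slots 11,12,13,14,15 occupied -> index 16.
Insert 492: h=16, slot 16 occupied -> index 0.
Table: [492, 511, ., ., 310, ., ., 398, ., ., 418, 589, 998, 996, 881, 32, 861]

6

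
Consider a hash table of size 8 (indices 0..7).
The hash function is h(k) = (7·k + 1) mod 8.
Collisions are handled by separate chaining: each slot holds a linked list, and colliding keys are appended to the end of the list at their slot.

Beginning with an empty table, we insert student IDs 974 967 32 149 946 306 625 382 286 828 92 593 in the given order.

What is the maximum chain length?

Insert 974: h=3, bucket 3 empty → new chain.
Insert 967: h=2, bucket 2 empty → new chain.
Insert 32: h=1, bucket 1 empty → new chain.
Insert 149: h=4, bucket 4 empty → new chain.
Insert 946: h=7, bucket 7 empty → new chain.
Insert 306: h=7, bucket 7 nonempty → append to chain.
Insert 625: h=0, bucket 0 empty → new chain.
Insert 382: h=3, bucket 3 nonempty → append to chain.
Insert 286: h=3, bucket 3 nonempty → append to chain.
Insert 828: h=5, bucket 5 empty → new chain.
Insert 92: h=5, bucket 5 nonempty → append to chain.
Insert 593: h=0, bucket 0 nonempty → append to chain.
Final buckets:
0: 625 -> 593
1: 32
2: 967
3: 974 -> 382 -> 286
4: 149
5: 828 -> 92
6: .
7: 946 -> 306

3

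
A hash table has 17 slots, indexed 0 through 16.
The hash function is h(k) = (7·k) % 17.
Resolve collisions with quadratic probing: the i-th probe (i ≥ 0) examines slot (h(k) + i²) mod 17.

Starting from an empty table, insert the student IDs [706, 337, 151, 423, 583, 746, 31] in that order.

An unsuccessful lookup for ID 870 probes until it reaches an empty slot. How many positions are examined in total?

2

Insert 706: h=12, slot 12 empty → index 12.
Insert 337: h=13, slot 13 empty → index 13.
Insert 151: h=3, slot 3 empty → index 3.
Insert 423: h=3, slot 3 occupied → index 4.
Insert 583: h=1, slot 1 empty → index 1.
Insert 746: h=3, slots 3,4 occupied → index 7.
Insert 31: h=13, slot 13 occupied → index 14.
Table: [—, 583, —, 151, 423, —, —, 746, —, —, —, —, 706, 337, 31, —, —]
Lookup 870: h=4, probe 4,5 → slot 5 empty, not found.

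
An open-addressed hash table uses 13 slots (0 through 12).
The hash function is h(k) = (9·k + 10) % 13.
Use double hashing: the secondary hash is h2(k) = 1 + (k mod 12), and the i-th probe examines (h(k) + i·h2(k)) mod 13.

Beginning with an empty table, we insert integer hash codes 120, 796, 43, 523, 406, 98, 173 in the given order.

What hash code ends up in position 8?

98

Insert 120: h=11, slot 11 empty -> index 11.
Insert 796: h=11, h2=5, slot 11 occupied -> index 3.
Insert 43: h=7, slot 7 empty -> index 7.
Insert 523: h=11, h2=8, slot 11 occupied -> index 6.
Insert 406: h=11, h2=11, slot 11 occupied -> index 9.
Insert 98: h=8, slot 8 empty -> index 8.
Insert 173: h=7, h2=6, slot 7 occupied -> index 0.
Table: [173, _, _, 796, _, _, 523, 43, 98, 406, _, 120, _]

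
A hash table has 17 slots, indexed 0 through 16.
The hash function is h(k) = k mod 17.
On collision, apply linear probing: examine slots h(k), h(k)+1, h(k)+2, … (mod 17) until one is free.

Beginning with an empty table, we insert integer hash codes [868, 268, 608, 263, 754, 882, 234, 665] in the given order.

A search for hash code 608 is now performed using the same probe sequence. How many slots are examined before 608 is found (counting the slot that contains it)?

868: h=1 → slot 1
268: h=13 → slot 13
608: h=13, probe 13,14 → slot 14
263: h=8 → slot 8
754: h=6 → slot 6
882: h=15 → slot 15
234: h=13, probe 13,14,15,16 → slot 16
665: h=2 → slot 2
Table: [∅, 868, 665, ∅, ∅, ∅, 754, ∅, 263, ∅, ∅, ∅, ∅, 268, 608, 882, 234]
Lookup 608: h=13, probe 13,14 → found at 14.

2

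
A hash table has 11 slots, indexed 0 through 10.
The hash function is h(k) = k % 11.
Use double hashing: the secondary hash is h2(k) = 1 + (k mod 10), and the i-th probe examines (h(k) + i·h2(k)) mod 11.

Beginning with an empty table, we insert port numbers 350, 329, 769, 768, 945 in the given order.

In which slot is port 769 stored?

8

350 hashes to 9; slot 9 is free → place at 9.
329 hashes to 10; slot 10 is free → place at 10.
769 hashes to 10, h2=10; 10,9 taken → place at 8.
768 hashes to 9, h2=9; 9 taken → place at 7.
945 hashes to 10, h2=6; 10 taken → place at 5.
Table: [—, —, —, —, —, 945, —, 768, 769, 350, 329]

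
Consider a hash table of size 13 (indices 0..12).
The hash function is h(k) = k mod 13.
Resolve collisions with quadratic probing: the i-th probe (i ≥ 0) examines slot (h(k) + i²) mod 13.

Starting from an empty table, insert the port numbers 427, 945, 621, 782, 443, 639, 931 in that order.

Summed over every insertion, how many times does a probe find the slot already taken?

427: h=11 => slot 11
945: h=9 => slot 9
621: h=10 => slot 10
782: h=2 => slot 2
443: h=1 => slot 1
639: h=2, probe 2,3 => slot 3
931: h=8 => slot 8
Table: [—, 443, 782, 639, —, —, —, —, 931, 945, 621, 427, —]

1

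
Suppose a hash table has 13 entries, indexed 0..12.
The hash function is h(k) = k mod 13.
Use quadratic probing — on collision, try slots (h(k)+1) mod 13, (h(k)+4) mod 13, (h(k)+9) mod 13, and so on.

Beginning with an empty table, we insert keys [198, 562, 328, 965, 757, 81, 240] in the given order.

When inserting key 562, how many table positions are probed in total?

2

198 hashes to 3; slot 3 is free → place at 3.
562 hashes to 3; 3 taken → place at 4.
328 hashes to 3; 3,4 taken → place at 7.
965 hashes to 3; 3,4,7 taken → place at 12.
757 hashes to 3; 3,4,7,12 taken → place at 6.
81 hashes to 3; 3,4,7,12,6 taken → place at 2.
240 hashes to 6; 6,7 taken → place at 10.
Table: [∅, ∅, 81, 198, 562, ∅, 757, 328, ∅, ∅, 240, ∅, 965]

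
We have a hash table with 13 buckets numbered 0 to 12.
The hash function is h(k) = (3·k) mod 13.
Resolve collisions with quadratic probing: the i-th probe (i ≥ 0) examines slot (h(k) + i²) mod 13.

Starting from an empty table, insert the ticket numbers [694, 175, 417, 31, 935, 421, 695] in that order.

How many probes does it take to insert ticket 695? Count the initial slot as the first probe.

694: h=2 -> slot 2
175: h=5 -> slot 5
417: h=3 -> slot 3
31: h=2, probe 2,3,6 -> slot 6
935: h=10 -> slot 10
421: h=2, probe 2,3,6,11 -> slot 11
695: h=5, probe 5,6,9 -> slot 9
Table: [-, -, 694, 417, -, 175, 31, -, -, 695, 935, 421, -]

3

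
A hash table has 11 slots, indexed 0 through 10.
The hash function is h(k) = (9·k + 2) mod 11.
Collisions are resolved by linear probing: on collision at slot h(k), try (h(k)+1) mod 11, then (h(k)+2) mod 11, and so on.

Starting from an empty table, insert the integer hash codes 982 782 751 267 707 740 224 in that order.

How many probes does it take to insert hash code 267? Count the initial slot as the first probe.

3

Insert 982: h=7, slot 7 empty -> index 7.
Insert 782: h=0, slot 0 empty -> index 0.
Insert 751: h=7, slot 7 occupied -> index 8.
Insert 267: h=7, slots 7,8 occupied -> index 9.
Insert 707: h=7, slots 7,8,9 occupied -> index 10.
Insert 740: h=7, slots 7,8,9,10,0 occupied -> index 1.
Insert 224: h=5, slot 5 empty -> index 5.
Table: [782, 740, —, —, —, 224, —, 982, 751, 267, 707]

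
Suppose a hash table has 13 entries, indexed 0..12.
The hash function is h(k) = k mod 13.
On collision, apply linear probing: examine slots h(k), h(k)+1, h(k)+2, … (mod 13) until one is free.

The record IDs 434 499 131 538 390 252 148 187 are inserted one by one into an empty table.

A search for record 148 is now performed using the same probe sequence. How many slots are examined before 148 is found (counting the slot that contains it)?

434 hashes to 5; slot 5 is free -> place at 5.
499 hashes to 5; 5 taken -> place at 6.
131 hashes to 1; slot 1 is free -> place at 1.
538 hashes to 5; 5,6 taken -> place at 7.
390 hashes to 0; slot 0 is free -> place at 0.
252 hashes to 5; 5,6,7 taken -> place at 8.
148 hashes to 5; 5,6,7,8 taken -> place at 9.
187 hashes to 5; 5,6,7,8,9 taken -> place at 10.
Table: [390, 131, ∅, ∅, ∅, 434, 499, 538, 252, 148, 187, ∅, ∅]
Lookup 148: h=5, probe 5,6,7,8,9 → found at 9.

5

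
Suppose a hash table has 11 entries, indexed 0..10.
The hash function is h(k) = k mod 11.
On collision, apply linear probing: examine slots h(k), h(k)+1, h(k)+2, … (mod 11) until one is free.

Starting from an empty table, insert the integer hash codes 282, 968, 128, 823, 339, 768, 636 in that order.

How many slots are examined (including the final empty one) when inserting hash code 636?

5

282: h=7 => slot 7
968: h=0 => slot 0
128: h=7, probe 7,8 => slot 8
823: h=9 => slot 9
339: h=9, probe 9,10 => slot 10
768: h=9, probe 9,10,0,1 => slot 1
636: h=9, probe 9,10,0,1,2 => slot 2
Table: [968, 768, 636, _, _, _, _, 282, 128, 823, 339]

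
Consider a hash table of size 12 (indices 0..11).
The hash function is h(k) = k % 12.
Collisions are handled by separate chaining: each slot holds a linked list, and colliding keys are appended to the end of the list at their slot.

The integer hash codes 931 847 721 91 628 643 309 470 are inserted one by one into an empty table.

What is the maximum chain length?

931 → bucket 7
847 → bucket 7 (collision)
721 → bucket 1
91 → bucket 7 (collision)
628 → bucket 4
643 → bucket 7 (collision)
309 → bucket 9
470 → bucket 2
Final buckets:
0: -
1: 721
2: 470
3: -
4: 628
5: -
6: -
7: 931 -> 847 -> 91 -> 643
8: -
9: 309
10: -
11: -

4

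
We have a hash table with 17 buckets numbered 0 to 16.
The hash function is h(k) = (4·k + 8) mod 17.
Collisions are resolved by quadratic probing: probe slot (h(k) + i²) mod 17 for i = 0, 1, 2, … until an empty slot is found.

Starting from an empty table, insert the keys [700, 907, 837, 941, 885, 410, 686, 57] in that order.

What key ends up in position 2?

700: h=3 → slot 3
907: h=15 → slot 15
837: h=7 → slot 7
941: h=15, probe 15,16 → slot 16
885: h=12 → slot 12
410: h=16, probe 16,0 → slot 0
686: h=15, probe 15,16,2 → slot 2
57: h=15, probe 15,16,2,7,14 → slot 14
Table: [410, -, 686, 700, -, -, -, 837, -, -, -, -, 885, -, 57, 907, 941]

686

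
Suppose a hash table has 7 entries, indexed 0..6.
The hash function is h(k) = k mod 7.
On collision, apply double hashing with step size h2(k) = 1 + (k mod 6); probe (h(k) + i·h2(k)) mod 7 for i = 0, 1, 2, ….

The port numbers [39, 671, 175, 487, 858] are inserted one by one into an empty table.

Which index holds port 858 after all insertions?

39: h=4 => slot 4
671: h=6 => slot 6
175: h=0 => slot 0
487: h=4, h2=2, probe 4,6,1 => slot 1
858: h=4, h2=1, probe 4,5 => slot 5
Table: [175, 487, ∅, ∅, 39, 858, 671]

5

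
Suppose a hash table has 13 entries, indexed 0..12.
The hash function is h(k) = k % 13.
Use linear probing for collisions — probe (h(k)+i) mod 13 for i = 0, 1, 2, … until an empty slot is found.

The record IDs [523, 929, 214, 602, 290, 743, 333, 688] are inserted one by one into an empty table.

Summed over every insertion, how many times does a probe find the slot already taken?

523: h=3 => slot 3
929: h=6 => slot 6
214: h=6, probe 6,7 => slot 7
602: h=4 => slot 4
290: h=4, probe 4,5 => slot 5
743: h=2 => slot 2
333: h=8 => slot 8
688: h=12 => slot 12
Table: [., ., 743, 523, 602, 290, 929, 214, 333, ., ., ., 688]

2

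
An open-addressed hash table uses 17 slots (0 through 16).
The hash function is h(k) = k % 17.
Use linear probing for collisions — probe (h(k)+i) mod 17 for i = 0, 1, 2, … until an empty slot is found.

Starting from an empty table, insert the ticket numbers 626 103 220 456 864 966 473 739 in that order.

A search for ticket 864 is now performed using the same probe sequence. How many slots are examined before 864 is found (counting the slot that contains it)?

Insert 626: h=14, slot 14 empty → index 14.
Insert 103: h=1, slot 1 empty → index 1.
Insert 220: h=16, slot 16 empty → index 16.
Insert 456: h=14, slot 14 occupied → index 15.
Insert 864: h=14, slots 14,15,16 occupied → index 0.
Insert 966: h=14, slots 14,15,16,0,1 occupied → index 2.
Insert 473: h=14, slots 14,15,16,0,1,2 occupied → index 3.
Insert 739: h=8, slot 8 empty → index 8.
Table: [864, 103, 966, 473, ∅, ∅, ∅, ∅, 739, ∅, ∅, ∅, ∅, ∅, 626, 456, 220]
Lookup 864: h=14, probe 14,15,16,0 → found at 0.

4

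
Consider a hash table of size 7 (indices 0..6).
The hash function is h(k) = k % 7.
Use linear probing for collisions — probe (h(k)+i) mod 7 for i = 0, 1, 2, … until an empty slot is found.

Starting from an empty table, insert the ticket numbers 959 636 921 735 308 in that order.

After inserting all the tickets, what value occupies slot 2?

308

959: h=0 → slot 0
636: h=6 → slot 6
921: h=4 → slot 4
735: h=0, probe 0,1 → slot 1
308: h=0, probe 0,1,2 → slot 2
Table: [959, 735, 308, ., 921, ., 636]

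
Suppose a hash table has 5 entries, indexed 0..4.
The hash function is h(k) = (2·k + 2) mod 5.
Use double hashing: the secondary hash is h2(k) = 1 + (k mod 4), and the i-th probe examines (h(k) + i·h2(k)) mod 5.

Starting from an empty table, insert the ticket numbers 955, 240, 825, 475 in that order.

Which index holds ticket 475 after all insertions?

1

Insert 955: h=2, slot 2 empty => index 2.
Insert 240: h=2, h2=1, slot 2 occupied => index 3.
Insert 825: h=2, h2=2, slot 2 occupied => index 4.
Insert 475: h=2, h2=4, slot 2 occupied => index 1.
Table: [∅, 475, 955, 240, 825]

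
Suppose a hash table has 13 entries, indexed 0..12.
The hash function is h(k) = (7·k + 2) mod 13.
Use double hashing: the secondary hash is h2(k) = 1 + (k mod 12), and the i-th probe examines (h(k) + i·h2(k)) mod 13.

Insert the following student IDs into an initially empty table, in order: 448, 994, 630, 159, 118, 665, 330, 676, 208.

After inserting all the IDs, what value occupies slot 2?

448: h=5 -> slot 5
994: h=5, h2=11, probe 5,3 -> slot 3
630: h=5, h2=7, probe 5,12 -> slot 12
159: h=10 -> slot 10
118: h=9 -> slot 9
665: h=3, h2=6, probe 3,9,2 -> slot 2
330: h=11 -> slot 11
676: h=2, h2=5, probe 2,7 -> slot 7
208: h=2, h2=5, probe 2,7,12,4 -> slot 4
Table: [., ., 665, 994, 208, 448, ., 676, ., 118, 159, 330, 630]

665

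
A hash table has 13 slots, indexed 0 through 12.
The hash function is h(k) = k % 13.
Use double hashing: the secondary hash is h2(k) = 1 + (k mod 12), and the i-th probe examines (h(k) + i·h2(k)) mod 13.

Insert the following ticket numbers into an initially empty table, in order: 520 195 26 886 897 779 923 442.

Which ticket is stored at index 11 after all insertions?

520: h=0 -> slot 0
195: h=0, h2=4, probe 0,4 -> slot 4
26: h=0, h2=3, probe 0,3 -> slot 3
886: h=2 -> slot 2
897: h=0, h2=10, probe 0,10 -> slot 10
779: h=12 -> slot 12
923: h=0, h2=12, probe 0,12,11 -> slot 11
442: h=0, h2=11, probe 0,11,9 -> slot 9
Table: [520, —, 886, 26, 195, —, —, —, —, 442, 897, 923, 779]

923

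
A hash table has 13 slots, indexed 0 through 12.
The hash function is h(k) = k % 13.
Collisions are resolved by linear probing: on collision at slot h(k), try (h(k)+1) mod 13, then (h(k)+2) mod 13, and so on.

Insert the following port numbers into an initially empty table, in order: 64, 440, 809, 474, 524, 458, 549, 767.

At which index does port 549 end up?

7

64: h=12 → slot 12
440: h=11 → slot 11
809: h=3 → slot 3
474: h=6 → slot 6
524: h=4 → slot 4
458: h=3, probe 3,4,5 → slot 5
549: h=3, probe 3,4,5,6,7 → slot 7
767: h=0 → slot 0
Table: [767, —, —, 809, 524, 458, 474, 549, —, —, —, 440, 64]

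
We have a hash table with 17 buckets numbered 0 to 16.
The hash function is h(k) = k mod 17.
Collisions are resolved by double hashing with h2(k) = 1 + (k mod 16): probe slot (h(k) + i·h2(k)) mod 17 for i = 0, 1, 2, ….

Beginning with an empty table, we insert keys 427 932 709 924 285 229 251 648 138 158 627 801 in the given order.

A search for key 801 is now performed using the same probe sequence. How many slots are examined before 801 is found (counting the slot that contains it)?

2

427 hashes to 2; slot 2 is free → place at 2.
932 hashes to 14; slot 14 is free → place at 14.
709 hashes to 12; slot 12 is free → place at 12.
924 hashes to 6; slot 6 is free → place at 6.
285 hashes to 13; slot 13 is free → place at 13.
229 hashes to 8; slot 8 is free → place at 8.
251 hashes to 13, h2=12; 13,8 taken → place at 3.
648 hashes to 2, h2=9; 2 taken → place at 11.
138 hashes to 2, h2=11; 2,13 taken → place at 7.
158 hashes to 5; slot 5 is free → place at 5.
627 hashes to 15; slot 15 is free → place at 15.
801 hashes to 2, h2=2; 2 taken → place at 4.
Table: [., ., 427, 251, 801, 158, 924, 138, 229, ., ., 648, 709, 285, 932, 627, .]
Lookup 801: h=2, h2=2, probe 2,4 → found at 4.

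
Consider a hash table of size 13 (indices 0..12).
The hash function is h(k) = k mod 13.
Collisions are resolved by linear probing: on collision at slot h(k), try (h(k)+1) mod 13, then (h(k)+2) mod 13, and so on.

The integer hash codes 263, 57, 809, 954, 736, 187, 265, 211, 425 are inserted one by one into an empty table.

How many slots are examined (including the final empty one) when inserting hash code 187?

Insert 263: h=3, slot 3 empty → index 3.
Insert 57: h=5, slot 5 empty → index 5.
Insert 809: h=3, slot 3 occupied → index 4.
Insert 954: h=5, slot 5 occupied → index 6.
Insert 736: h=8, slot 8 empty → index 8.
Insert 187: h=5, slots 5,6 occupied → index 7.
Insert 265: h=5, slots 5,6,7,8 occupied → index 9.
Insert 211: h=3, slots 3,4,5,6,7,8,9 occupied → index 10.
Insert 425: h=9, slots 9,10 occupied → index 11.
Table: [∅, ∅, ∅, 263, 809, 57, 954, 187, 736, 265, 211, 425, ∅]

3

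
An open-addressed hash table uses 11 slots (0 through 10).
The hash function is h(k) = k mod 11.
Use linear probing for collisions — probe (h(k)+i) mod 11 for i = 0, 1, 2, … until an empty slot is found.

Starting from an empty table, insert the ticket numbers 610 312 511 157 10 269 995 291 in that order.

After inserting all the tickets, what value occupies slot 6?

Insert 610: h=5, slot 5 empty → index 5.
Insert 312: h=4, slot 4 empty → index 4.
Insert 511: h=5, slot 5 occupied → index 6.
Insert 157: h=3, slot 3 empty → index 3.
Insert 10: h=10, slot 10 empty → index 10.
Insert 269: h=5, slots 5,6 occupied → index 7.
Insert 995: h=5, slots 5,6,7 occupied → index 8.
Insert 291: h=5, slots 5,6,7,8 occupied → index 9.
Table: [∅, ∅, ∅, 157, 312, 610, 511, 269, 995, 291, 10]

511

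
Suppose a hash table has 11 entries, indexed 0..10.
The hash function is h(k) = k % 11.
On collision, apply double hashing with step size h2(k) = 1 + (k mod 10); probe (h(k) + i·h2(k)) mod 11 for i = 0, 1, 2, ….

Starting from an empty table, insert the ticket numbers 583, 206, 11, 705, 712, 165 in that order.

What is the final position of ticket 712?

583 hashes to 0; slot 0 is free => place at 0.
206 hashes to 8; slot 8 is free => place at 8.
11 hashes to 0, h2=2; 0 taken => place at 2.
705 hashes to 1; slot 1 is free => place at 1.
712 hashes to 8, h2=3; 8,0 taken => place at 3.
165 hashes to 0, h2=6; 0 taken => place at 6.
Table: [583, 705, 11, 712, _, _, 165, _, 206, _, _]

3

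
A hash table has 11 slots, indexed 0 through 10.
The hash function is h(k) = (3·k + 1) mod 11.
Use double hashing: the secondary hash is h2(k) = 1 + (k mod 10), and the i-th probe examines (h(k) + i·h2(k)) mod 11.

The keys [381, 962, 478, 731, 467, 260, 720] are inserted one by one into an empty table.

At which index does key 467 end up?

381: h=0 => slot 0
962: h=5 => slot 5
478: h=5, h2=9, probe 5,3 => slot 3
731: h=5, h2=2, probe 5,7 => slot 7
467: h=5, h2=8, probe 5,2 => slot 2
260: h=0, h2=1, probe 0,1 => slot 1
720: h=5, h2=1, probe 5,6 => slot 6
Table: [381, 260, 467, 478, —, 962, 720, 731, —, —, —]

2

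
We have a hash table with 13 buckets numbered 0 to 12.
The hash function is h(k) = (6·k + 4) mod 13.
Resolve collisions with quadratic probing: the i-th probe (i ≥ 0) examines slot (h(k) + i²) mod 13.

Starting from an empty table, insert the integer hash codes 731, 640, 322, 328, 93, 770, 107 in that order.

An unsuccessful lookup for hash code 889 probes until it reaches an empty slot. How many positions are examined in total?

4

731: h=9 → slot 9
640: h=9, probe 9,10 → slot 10
322: h=12 → slot 12
328: h=9, probe 9,10,0 → slot 0
93: h=3 → slot 3
770: h=9, probe 9,10,0,5 → slot 5
107: h=9, probe 9,10,0,5,12,8 → slot 8
Table: [328, —, —, 93, —, 770, —, —, 107, 731, 640, —, 322]
Lookup 889: h=8, probe 8,9,12,4 → slot 4 empty, not found.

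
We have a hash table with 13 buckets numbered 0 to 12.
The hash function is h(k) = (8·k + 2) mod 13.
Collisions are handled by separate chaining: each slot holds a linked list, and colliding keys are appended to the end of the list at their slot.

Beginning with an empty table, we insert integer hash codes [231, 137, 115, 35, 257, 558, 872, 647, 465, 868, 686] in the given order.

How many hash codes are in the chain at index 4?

6

Insert 231: h=4, bucket 4 empty -> new chain.
Insert 137: h=6, bucket 6 empty -> new chain.
Insert 115: h=12, bucket 12 empty -> new chain.
Insert 35: h=9, bucket 9 empty -> new chain.
Insert 257: h=4, bucket 4 nonempty -> append to chain.
Insert 558: h=7, bucket 7 empty -> new chain.
Insert 872: h=10, bucket 10 empty -> new chain.
Insert 647: h=4, bucket 4 nonempty -> append to chain.
Insert 465: h=4, bucket 4 nonempty -> append to chain.
Insert 868: h=4, bucket 4 nonempty -> append to chain.
Insert 686: h=4, bucket 4 nonempty -> append to chain.
Final buckets:
0: .
1: .
2: .
3: .
4: 231 -> 257 -> 647 -> 465 -> 868 -> 686
5: .
6: 137
7: 558
8: .
9: 35
10: 872
11: .
12: 115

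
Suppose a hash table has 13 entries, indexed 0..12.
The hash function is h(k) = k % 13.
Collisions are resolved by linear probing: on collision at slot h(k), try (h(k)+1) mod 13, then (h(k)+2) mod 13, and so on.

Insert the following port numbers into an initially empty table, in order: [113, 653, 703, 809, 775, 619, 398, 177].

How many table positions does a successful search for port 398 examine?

4

113: h=9 → slot 9
653: h=3 → slot 3
703: h=1 → slot 1
809: h=3, probe 3,4 → slot 4
775: h=8 → slot 8
619: h=8, probe 8,9,10 → slot 10
398: h=8, probe 8,9,10,11 → slot 11
177: h=8, probe 8,9,10,11,12 → slot 12
Table: [—, 703, —, 653, 809, —, —, —, 775, 113, 619, 398, 177]
Lookup 398: h=8, probe 8,9,10,11 → found at 11.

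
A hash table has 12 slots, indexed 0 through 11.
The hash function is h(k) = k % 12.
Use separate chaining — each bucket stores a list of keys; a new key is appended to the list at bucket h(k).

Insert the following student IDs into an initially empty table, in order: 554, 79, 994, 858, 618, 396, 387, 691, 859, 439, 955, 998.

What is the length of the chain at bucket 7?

Insert 554: h=2, bucket 2 empty -> new chain.
Insert 79: h=7, bucket 7 empty -> new chain.
Insert 994: h=10, bucket 10 empty -> new chain.
Insert 858: h=6, bucket 6 empty -> new chain.
Insert 618: h=6, bucket 6 nonempty -> append to chain.
Insert 396: h=0, bucket 0 empty -> new chain.
Insert 387: h=3, bucket 3 empty -> new chain.
Insert 691: h=7, bucket 7 nonempty -> append to chain.
Insert 859: h=7, bucket 7 nonempty -> append to chain.
Insert 439: h=7, bucket 7 nonempty -> append to chain.
Insert 955: h=7, bucket 7 nonempty -> append to chain.
Insert 998: h=2, bucket 2 nonempty -> append to chain.
Final buckets:
0: 396
1: ∅
2: 554 -> 998
3: 387
4: ∅
5: ∅
6: 858 -> 618
7: 79 -> 691 -> 859 -> 439 -> 955
8: ∅
9: ∅
10: 994
11: ∅

5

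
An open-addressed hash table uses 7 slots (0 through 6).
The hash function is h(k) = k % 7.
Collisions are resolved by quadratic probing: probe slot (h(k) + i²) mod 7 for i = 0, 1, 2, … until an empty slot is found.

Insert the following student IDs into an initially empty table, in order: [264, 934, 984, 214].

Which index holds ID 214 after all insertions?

264 hashes to 5; slot 5 is free -> place at 5.
934 hashes to 3; slot 3 is free -> place at 3.
984 hashes to 4; slot 4 is free -> place at 4.
214 hashes to 4; 4,5 taken -> place at 1.
Table: [., 214, ., 934, 984, 264, .]

1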